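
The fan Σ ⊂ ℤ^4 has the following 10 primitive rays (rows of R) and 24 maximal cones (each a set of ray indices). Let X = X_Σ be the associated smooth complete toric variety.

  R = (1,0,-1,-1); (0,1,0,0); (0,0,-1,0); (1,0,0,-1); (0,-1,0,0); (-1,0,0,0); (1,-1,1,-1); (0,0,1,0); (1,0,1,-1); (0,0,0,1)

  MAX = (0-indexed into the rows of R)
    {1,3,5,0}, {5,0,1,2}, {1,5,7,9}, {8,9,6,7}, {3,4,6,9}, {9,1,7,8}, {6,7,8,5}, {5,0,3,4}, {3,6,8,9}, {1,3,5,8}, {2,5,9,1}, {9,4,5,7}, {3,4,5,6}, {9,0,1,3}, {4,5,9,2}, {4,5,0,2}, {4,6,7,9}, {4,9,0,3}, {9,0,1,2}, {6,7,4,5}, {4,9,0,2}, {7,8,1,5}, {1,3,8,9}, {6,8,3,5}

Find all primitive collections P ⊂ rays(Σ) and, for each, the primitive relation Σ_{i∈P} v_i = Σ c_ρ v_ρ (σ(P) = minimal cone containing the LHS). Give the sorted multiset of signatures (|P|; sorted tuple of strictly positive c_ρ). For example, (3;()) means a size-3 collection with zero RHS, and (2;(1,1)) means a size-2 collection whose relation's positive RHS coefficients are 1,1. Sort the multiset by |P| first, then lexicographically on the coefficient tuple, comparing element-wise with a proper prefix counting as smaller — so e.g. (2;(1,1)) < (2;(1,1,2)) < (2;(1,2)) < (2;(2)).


15 minimal non-faces of Δ(Σ) (on 10 rays):

  • {1,4}:  v_{1} + v_{4} = 0 ; sig = (2;())
  • {2,7}:  v_{2} + v_{7} = 0 ; sig = (2;())
  • {0,7}:  v_{0} + v_{7} = v_{3} ; sig = (2;(1))
  • {1,6}:  v_{1} + v_{6} = v_{8} ; sig = (2;(1))
  • {2,3}:  v_{2} + v_{3} = v_{0} ; sig = (2;(1))
  • {2,8}:  v_{2} + v_{8} = v_{3} ; sig = (2;(1))
  • {3,7}:  v_{3} + v_{7} = v_{8} ; sig = (2;(1))
  • {4,8}:  v_{4} + v_{8} = v_{6} ; sig = (2;(1))
  • {2,6}:  v_{2} + v_{6} = v_{3} + v_{4} ; sig = (2;(1,1))
  • {0,6}:  v_{0} + v_{6} = 2·v_{3} + v_{4} ; sig = (2;(1,2))
  • {0,8}:  v_{0} + v_{8} = 2·v_{3} ; sig = (2;(2))
  • {3,5,9}:  v_{3} + v_{5} + v_{9} = 0 ; sig = (3;())
  • {0,5,9}:  v_{0} + v_{5} + v_{9} = v_{2} ; sig = (3;(1))
  • {5,8,9}:  v_{5} + v_{8} + v_{9} = v_{7} ; sig = (3;(1))
  • {5,6,9}:  v_{5} + v_{6} + v_{9} = v_{4} + v_{7} ; sig = (3;(1,1))

Hence PRS(X_Σ) =
{ (2;()) ×2,  (2;(1)) ×6,  (2;(1,1)),  (2;(1,2)),  (2;(2)),  (3;()),  (3;(1)) ×2,  (3;(1,1)) }


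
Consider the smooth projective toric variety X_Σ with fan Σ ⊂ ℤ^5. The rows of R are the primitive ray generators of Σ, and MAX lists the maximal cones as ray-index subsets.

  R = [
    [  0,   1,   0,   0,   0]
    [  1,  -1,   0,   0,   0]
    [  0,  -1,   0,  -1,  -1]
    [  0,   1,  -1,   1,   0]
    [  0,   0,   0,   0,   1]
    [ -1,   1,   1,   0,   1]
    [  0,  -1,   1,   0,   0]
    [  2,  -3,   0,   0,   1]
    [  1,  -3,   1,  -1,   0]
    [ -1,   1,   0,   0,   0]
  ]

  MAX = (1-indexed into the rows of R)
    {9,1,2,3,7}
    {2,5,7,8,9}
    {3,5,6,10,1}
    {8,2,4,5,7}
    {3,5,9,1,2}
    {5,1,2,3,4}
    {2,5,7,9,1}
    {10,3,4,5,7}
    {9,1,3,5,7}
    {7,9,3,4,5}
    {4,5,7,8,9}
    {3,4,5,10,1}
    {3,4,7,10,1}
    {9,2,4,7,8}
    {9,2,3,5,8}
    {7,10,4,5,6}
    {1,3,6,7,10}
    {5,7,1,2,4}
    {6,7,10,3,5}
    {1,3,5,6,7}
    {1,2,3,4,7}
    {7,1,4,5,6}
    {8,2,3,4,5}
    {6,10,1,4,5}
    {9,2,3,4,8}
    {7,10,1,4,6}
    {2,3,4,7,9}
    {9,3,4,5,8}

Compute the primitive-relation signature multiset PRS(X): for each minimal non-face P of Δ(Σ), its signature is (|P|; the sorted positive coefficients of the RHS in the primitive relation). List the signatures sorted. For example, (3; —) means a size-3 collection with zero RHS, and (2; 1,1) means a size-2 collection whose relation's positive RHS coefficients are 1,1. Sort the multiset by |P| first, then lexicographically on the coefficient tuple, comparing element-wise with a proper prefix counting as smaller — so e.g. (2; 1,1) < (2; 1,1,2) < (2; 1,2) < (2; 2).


Δ(Σ) — 10 vertices, 14 min non-faces:

  • {2,10}:  v_{2} + v_{10} = 0  so sig = (2; —)
  • {2,6}:  v_{2} + v_{6} = v_{1} + v_{5} + v_{7}  so sig = (2; 1,1,1)
  • {8,10}:  v_{8} + v_{10} = v_{4} + v_{5} + v_{9}  so sig = (2; 1,1,1)
  • {9,10}:  v_{9} + v_{10} = v_{3} + v_{5} + v_{7}  so sig = (2; 1,1,1)
  • {6,8}:  v_{6} + v_{8} = v_{2} + 2·v_{5} + v_{7}  so sig = (2; 1,1,2)
  • {6,9}:  v_{6} + v_{9} = v_{1} + v_{3} + 2·v_{5} + 2·v_{7}  so sig = (2; 1,1,2,2)
  • {1,8}:  v_{1} + v_{8} = 2·v_{2} + v_{5}  so sig = (2; 1,2)
  • {1,4,9}:  v_{1} + v_{4} + v_{9} = v_{2}  so sig = (3; 1)
  • {3,4,6}:  v_{3} + v_{4} + v_{6} = v_{10}  so sig = (3; 1)
  • {3,7,8}:  v_{3} + v_{7} + v_{8} = v_{4} + 2·v_{9}  so sig = (3; 1,2)
  • {1,5,7,10}:  v_{1} + v_{5} + v_{7} + v_{10} = v_{6}  so sig = (4; 1)
  • {2,3,5,7}:  v_{2} + v_{3} + v_{5} + v_{7} = v_{9}  so sig = (4; 1)
  • {2,4,5,9}:  v_{2} + v_{4} + v_{5} + v_{9} = v_{8}  so sig = (4; 1)
  • {1,3,4,5,7}:  v_{1} + v_{3} + v_{4} + v_{5} + v_{7} = 0  so sig = (5; —)

Hence PRS(X_Σ) =
[(2; —), (2; 1,1,1), (2; 1,1,1), (2; 1,1,1), (2; 1,1,2), (2; 1,1,2,2), (2; 1,2), (3; 1), (3; 1), (3; 1,2), (4; 1), (4; 1), (4; 1), (5; —)]


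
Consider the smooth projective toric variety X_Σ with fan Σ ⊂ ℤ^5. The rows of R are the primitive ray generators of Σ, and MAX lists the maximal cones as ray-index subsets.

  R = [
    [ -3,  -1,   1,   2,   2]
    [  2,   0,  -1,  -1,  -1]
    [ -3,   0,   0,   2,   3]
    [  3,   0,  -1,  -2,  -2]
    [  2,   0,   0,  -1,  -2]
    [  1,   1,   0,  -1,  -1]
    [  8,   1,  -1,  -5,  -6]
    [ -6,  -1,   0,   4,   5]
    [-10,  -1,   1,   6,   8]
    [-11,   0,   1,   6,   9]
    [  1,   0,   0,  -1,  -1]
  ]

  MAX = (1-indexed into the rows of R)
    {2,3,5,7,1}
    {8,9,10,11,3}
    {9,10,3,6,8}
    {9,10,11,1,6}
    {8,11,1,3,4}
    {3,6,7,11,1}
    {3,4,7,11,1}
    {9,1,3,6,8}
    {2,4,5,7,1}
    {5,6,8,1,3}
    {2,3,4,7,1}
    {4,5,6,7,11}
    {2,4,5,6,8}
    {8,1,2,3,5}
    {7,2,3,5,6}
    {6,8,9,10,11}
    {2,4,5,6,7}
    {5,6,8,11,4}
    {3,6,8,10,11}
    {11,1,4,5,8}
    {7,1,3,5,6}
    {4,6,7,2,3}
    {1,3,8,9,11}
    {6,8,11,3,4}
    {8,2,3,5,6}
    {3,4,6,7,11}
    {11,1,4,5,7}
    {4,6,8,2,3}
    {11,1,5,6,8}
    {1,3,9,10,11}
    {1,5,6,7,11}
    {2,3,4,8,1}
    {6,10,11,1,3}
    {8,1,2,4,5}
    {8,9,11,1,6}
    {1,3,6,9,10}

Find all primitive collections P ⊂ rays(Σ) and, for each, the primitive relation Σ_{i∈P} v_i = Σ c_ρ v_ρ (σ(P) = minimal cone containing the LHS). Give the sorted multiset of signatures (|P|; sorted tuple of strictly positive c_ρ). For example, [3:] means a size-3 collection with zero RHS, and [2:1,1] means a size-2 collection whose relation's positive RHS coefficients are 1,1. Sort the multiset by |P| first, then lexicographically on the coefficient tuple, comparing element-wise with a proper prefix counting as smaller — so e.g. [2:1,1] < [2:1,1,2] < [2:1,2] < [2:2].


Σ has 17 primitive collections:

  {2,11}:  v_{2} + v_{11} = v_{4}  so sig = [2:1]
  {7,8}:  v_{7} + v_{8} = v_{2}  so sig = [2:1]
  {5,10}:  v_{5} + v_{10} = v_{6} + v_{9}  so sig = [2:1,1]
  {7,9}:  v_{7} + v_{9} = v_{3} + v_{11}  so sig = [2:1,1]
  {2,9}:  v_{2} + v_{9} = v_{3} + v_{8} + v_{11}  so sig = [2:1,1,1]
  {5,9}:  v_{5} + v_{9} = v_{1} + v_{6} + v_{8}  so sig = [2:1,1,1]
  {4,9}:  v_{4} + v_{9} = v_{3} + v_{8} + 2·v_{11}  so sig = [2:1,1,2]
  {2,10}:  v_{2} + v_{10} = 2·v_{3} + v_{6} + v_{8} + 2·v_{11}  so sig = [2:1,1,2,2]
  {4,10}:  v_{4} + v_{10} = 2·v_{3} + v_{6} + v_{8} + 3·v_{11}  so sig = [2:1,1,2,3]
  {7,10}:  v_{7} + v_{10} = 2·v_{3} + v_{6} + 2·v_{11}  so sig = [2:1,2,2]
  {1,2,6}:  v_{1} + v_{2} + v_{6} = 0  so sig = [3:]
  {3,5,11}:  v_{3} + v_{5} + v_{11} = 0  so sig = [3:]
  {1,4,6}:  v_{1} + v_{4} + v_{6} = v_{11}  so sig = [3:1]
  {3,4,5}:  v_{3} + v_{4} + v_{5} = v_{2}  so sig = [3:1]
  {1,8,10}:  v_{1} + v_{8} + v_{10} = 2·v_{9}  so sig = [3:2]
  {3,6,9,11}:  v_{3} + v_{6} + v_{9} + v_{11} = v_{10}  so sig = [4:1]
  {1,3,6,8,11}:  v_{1} + v_{3} + v_{6} + v_{8} + v_{11} = v_{9}  so sig = [5:1]

so the primitive-relation signature multiset is
    |P|=2: 10 collections, coeffs (1), (1), (1,1), (1,1), (1,1,1), (1,1,1), (1,1,2), (1,1,2,2), (1,1,2,3), (1,2,2)
    |P|=3: 5 collections, coeffs (), (), (1), (1), (2)
    |P|=4: 1 collection, coeffs (1)
    |P|=5: 1 collection, coeffs (1)


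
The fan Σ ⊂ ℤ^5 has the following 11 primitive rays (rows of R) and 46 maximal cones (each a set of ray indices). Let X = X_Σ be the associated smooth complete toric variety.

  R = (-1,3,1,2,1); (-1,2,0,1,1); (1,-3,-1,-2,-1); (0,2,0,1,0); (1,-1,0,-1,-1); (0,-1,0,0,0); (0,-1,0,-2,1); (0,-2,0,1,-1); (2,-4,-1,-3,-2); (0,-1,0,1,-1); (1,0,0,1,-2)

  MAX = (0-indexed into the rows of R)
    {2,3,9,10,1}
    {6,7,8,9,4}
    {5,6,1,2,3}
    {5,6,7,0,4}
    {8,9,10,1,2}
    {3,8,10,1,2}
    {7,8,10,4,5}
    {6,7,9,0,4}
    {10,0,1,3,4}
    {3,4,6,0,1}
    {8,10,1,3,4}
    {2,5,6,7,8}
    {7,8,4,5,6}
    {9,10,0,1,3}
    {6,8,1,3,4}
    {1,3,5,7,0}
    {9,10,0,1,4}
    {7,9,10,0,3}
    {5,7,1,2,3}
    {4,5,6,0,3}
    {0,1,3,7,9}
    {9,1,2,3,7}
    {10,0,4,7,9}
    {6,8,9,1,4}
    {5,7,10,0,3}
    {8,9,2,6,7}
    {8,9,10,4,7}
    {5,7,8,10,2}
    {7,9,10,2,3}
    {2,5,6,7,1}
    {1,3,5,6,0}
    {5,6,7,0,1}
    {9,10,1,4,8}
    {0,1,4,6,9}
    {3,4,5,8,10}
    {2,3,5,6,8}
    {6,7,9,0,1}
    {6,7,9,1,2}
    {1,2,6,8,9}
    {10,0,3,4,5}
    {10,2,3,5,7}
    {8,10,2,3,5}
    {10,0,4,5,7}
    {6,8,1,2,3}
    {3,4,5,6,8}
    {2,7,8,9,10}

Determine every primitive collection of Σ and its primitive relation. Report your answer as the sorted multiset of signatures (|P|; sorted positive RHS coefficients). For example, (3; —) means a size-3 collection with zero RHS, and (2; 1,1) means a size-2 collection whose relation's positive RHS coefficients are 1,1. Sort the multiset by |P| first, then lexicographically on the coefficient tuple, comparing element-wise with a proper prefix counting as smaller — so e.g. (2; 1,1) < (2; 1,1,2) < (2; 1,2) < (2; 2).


|primitive collections| = 17. Relations:

  • {0,2}:  v_{0} + v_{2} = 0 ; sig = (2; —)
  • {0,8}:  v_{0} + v_{8} = v_{4} ; sig = (2; 1)
  • {2,4}:  v_{2} + v_{4} = v_{8} ; sig = (2; 1)
  • {5,9}:  v_{5} + v_{9} = v_{7} ; sig = (2; 1)
  • {6,10}:  v_{6} + v_{10} = v_{4} ; sig = (2; 1)
  • {1,4,5}:  v_{1} + v_{4} + v_{5} = 0 ; sig = (3; —)
  • {3,6,9}:  v_{3} + v_{6} + v_{9} = 0 ; sig = (3; —)
  • {1,4,7}:  v_{1} + v_{4} + v_{7} = v_{9} ; sig = (3; 1)
  • {1,5,8}:  v_{1} + v_{5} + v_{8} = v_{2} ; sig = (3; 1)
  • {3,4,9}:  v_{3} + v_{4} + v_{9} = v_{10} ; sig = (3; 1)
  • {3,6,7}:  v_{3} + v_{6} + v_{7} = v_{5} ; sig = (3; 1)
  • {1,5,10}:  v_{1} + v_{5} + v_{10} = v_{3} + v_{9} ; sig = (3; 1,1)
  • {1,7,8}:  v_{1} + v_{7} + v_{8} = v_{2} + v_{9} ; sig = (3; 1,1)
  • {3,4,7}:  v_{3} + v_{4} + v_{7} = v_{5} + v_{10} ; sig = (3; 1,1)
  • {3,8,9}:  v_{3} + v_{8} + v_{9} = v_{2} + v_{10} ; sig = (3; 1,1)
  • {3,7,8}:  v_{3} + v_{7} + v_{8} = v_{2} + v_{5} + v_{10} ; sig = (3; 1,1,1)
  • {1,7,10}:  v_{1} + v_{7} + v_{10} = v_{3} + 2·v_{9} ; sig = (3; 1,2)

so the primitive-relation signature multiset is
    (2; —)
    (2; 1)
    (2; 1)
    (2; 1)
    (2; 1)
    (3; —)
    (3; —)
    (3; 1)
    (3; 1)
    (3; 1)
    (3; 1)
    (3; 1,1)
    (3; 1,1)
    (3; 1,1)
    (3; 1,1)
    (3; 1,1,1)
    (3; 1,2)


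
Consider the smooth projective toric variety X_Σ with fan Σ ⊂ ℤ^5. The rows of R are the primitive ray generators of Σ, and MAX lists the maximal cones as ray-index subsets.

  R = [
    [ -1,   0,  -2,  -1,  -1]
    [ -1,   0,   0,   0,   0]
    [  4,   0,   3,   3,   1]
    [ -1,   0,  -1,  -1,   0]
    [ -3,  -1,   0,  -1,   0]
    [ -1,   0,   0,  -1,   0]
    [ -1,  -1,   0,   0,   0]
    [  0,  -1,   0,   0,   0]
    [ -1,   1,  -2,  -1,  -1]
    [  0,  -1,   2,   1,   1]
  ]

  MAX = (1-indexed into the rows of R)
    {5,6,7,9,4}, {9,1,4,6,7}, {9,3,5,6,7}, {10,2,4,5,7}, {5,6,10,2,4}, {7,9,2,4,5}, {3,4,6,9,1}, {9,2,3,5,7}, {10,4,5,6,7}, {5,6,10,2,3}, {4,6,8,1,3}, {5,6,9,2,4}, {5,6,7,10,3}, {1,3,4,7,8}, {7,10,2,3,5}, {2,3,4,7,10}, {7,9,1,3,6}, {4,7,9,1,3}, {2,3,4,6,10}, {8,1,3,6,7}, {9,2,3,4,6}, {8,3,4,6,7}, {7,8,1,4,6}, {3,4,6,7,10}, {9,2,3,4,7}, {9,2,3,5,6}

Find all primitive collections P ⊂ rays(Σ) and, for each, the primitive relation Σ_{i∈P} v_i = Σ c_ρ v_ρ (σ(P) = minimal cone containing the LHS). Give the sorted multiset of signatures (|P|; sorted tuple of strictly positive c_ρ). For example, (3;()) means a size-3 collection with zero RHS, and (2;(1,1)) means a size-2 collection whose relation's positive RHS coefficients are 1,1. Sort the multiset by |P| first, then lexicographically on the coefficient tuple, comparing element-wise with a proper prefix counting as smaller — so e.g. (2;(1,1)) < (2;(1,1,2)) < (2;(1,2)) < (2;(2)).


12 minimal non-faces of Δ(Σ) (on 10 rays):

  P = {1,10}:  v_{1} + v_{10} = v_{7}  so sig = (2;(1))
  P = {2,8}:  v_{2} + v_{8} = v_{7}  so sig = (2;(1))
  P = {8,9}:  v_{8} + v_{9} = v_{1}  so sig = (2;(1))
  P = {9,10}:  v_{9} + v_{10} = v_{2}  so sig = (2;(1))
  P = {1,2}:  v_{1} + v_{2} = v_{7} + v_{9}  so sig = (2;(1,1))
  P = {8,10}:  v_{8} + v_{10} = v_{3} + v_{4} + v_{6} + 2·v_{7}  so sig = (2;(1,1,1,2))
  P = {1,5}:  v_{1} + v_{5} = v_{6} + 2·v_{7} + v_{9}  so sig = (2;(1,1,2))
  P = {5,8}:  v_{5} + v_{8} = v_{6} + 2·v_{7}  so sig = (2;(1,2))
  P = {2,6,7}:  v_{2} + v_{6} + v_{7} = v_{5}  so sig = (3;(1))
  P = {3,4,5}:  v_{3} + v_{4} + v_{5} = v_{10}  so sig = (3;(1))
  P = {3,4,6,7,9}:  v_{3} + v_{4} + v_{6} + v_{7} + v_{9} = 0  so sig = (5;())
  P = {1,3,4,6,7}:  v_{1} + v_{3} + v_{4} + v_{6} + v_{7} = v_{8}  so sig = (5;(1))

Sorted signature multiset PRS(X):
[(2;(1)), (2;(1)), (2;(1)), (2;(1)), (2;(1,1)), (2;(1,1,1,2)), (2;(1,1,2)), (2;(1,2)), (3;(1)), (3;(1)), (5;()), (5;(1))]


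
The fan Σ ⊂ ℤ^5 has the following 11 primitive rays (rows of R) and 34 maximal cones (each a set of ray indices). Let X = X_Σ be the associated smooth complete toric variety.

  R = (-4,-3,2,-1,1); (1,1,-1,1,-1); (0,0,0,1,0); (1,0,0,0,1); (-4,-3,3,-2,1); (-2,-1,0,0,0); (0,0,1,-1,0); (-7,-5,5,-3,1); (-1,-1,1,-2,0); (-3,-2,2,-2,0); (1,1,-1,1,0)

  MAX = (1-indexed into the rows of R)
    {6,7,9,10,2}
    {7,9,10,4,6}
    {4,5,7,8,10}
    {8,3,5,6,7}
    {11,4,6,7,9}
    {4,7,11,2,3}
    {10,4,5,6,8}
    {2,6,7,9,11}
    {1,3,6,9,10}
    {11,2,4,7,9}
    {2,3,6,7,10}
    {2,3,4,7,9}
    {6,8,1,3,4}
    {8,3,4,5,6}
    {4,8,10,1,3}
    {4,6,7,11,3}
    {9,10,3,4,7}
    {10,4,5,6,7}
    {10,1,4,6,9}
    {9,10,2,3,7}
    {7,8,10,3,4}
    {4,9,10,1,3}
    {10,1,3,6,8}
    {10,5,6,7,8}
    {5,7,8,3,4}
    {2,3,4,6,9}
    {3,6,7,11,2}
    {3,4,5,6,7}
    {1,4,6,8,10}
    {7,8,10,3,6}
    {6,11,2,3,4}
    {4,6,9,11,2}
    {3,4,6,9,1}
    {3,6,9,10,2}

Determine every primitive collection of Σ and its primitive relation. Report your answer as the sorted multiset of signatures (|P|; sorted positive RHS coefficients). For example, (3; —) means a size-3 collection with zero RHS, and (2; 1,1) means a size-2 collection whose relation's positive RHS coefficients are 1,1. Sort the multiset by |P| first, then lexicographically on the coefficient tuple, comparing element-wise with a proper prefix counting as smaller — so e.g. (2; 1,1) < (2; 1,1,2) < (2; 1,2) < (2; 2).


Minimal non-faces — 18 found among 11 rays, 34 max cones:

  • {1,7}:  v_{1} + v_{7} = v_{5}  ⇒ sig = (2; 1)
  • {2,5}:  v_{2} + v_{5} = v_{3} + v_{10}  ⇒ sig = (2; 1,1)
  • {10,11}:  v_{10} + v_{11} = v_{6} + v_{7}  ⇒ sig = (2; 1,1)
  • {1,5}:  v_{1} + v_{5} = v_{4} + v_{6} + v_{8}  ⇒ sig = (2; 1,1,1)
  • {8,11}:  v_{8} + v_{11} = v_{3} + v_{5} + v_{6} + v_{7}  ⇒ sig = (2; 1,1,1,1)
  • {1,11}:  v_{1} + v_{11} = v_{3} + v_{4} + 2·v_{6} + v_{7}  ⇒ sig = (2; 1,1,1,2)
  • {1,2}:  v_{1} + v_{2} = 2·v_{3} + v_{6} + v_{9}  ⇒ sig = (2; 1,1,2)
  • {5,11}:  v_{5} + v_{11} = v_{3} + v_{4} + 2·v_{6} + 2·v_{7}  ⇒ sig = (2; 1,1,2,2)
  • {8,9}:  v_{8} + v_{9} = v_{3} + v_{4} + 3·v_{10}  ⇒ sig = (2; 1,1,3)
  • {5,9}:  v_{5} + v_{9} = v_{4} + 2·v_{10}  ⇒ sig = (2; 1,2)
  • {2,8}:  v_{2} + v_{8} = 2·v_{3} + 2·v_{10}  ⇒ sig = (2; 2,2)
  • {3,9,11}:  v_{3} + v_{9} + v_{11} = 0  ⇒ sig = (3; —)
  • {3,5,10}:  v_{3} + v_{5} + v_{10} = v_{8}  ⇒ sig = (3; 1)
  • {2,4,10}:  v_{2} + v_{4} + v_{10} = v_{3} + v_{9}  ⇒ sig = (3; 1,1)
  • {2,4,6,7}:  v_{2} + v_{4} + v_{6} + v_{7} = 0  ⇒ sig = (4; —)
  • {3,4,6,10}:  v_{3} + v_{4} + v_{6} + v_{10} = v_{1}  ⇒ sig = (4; 1)
  • {3,6,7,9}:  v_{3} + v_{6} + v_{7} + v_{9} = v_{10}  ⇒ sig = (4; 1)
  • {4,6,7,8}:  v_{4} + v_{6} + v_{7} + v_{8} = 2·v_{5}  ⇒ sig = (4; 2)

Hence PRS(X_Σ) =
{ (2; 1),  (2; 1,1) ×2,  (2; 1,1,1),  (2; 1,1,1,1),  (2; 1,1,1,2),  (2; 1,1,2),  (2; 1,1,2,2),  (2; 1,1,3),  (2; 1,2),  (2; 2,2),  (3; —),  (3; 1),  (3; 1,1),  (4; —),  (4; 1) ×2,  (4; 2) }


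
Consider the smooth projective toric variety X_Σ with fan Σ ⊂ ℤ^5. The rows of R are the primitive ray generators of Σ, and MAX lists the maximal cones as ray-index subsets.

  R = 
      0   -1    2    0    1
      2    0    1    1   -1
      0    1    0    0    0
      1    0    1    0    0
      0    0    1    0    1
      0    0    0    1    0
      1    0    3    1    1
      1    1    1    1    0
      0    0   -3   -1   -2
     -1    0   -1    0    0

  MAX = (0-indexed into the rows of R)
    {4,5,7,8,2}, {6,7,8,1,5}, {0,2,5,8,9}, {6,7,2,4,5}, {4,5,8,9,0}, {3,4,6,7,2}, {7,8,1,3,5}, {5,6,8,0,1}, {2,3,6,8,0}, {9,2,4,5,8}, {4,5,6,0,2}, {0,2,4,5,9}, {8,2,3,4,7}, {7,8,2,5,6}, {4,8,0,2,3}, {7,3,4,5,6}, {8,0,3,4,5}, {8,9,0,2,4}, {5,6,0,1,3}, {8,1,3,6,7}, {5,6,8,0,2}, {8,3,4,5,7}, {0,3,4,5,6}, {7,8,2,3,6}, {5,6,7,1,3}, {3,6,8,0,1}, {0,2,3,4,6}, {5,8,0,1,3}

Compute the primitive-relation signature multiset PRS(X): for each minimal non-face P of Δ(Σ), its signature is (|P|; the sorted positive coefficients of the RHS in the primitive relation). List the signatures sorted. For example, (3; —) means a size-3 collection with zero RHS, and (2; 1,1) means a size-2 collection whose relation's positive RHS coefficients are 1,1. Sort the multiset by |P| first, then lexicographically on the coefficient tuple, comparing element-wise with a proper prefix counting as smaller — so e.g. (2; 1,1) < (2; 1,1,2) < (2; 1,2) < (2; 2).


The 11 primitive collections of Σ (r=10, n=5):

  P={3,9}:  v_{3} + v_{9} = 0  ⇒ sig = (2; —)
  P={0,7}:  v_{0} + v_{7} = v_{6}  ⇒ sig = (2; 1)
  P={7,9}:  v_{7} + v_{9} = v_{2} + v_{5}  ⇒ sig = (2; 1,1)
  P={1,2}:  v_{1} + v_{2} = v_{6} + v_{7} + v_{8}  ⇒ sig = (2; 1,1,1)
  P={1,9}:  v_{1} + v_{9} = v_{5} + v_{6} + v_{8}  ⇒ sig = (2; 1,1,1)
  P={6,9}:  v_{6} + v_{9} = v_{0} + v_{2} + v_{5}  ⇒ sig = (2; 1,1,1)
  P={1,4}:  v_{1} + v_{4} = 2·v_{3} + v_{5}  ⇒ sig = (2; 1,2)
  P={2,3,5}:  v_{2} + v_{3} + v_{5} = v_{7}  ⇒ sig = (3; 1)
  P={4,6,8}:  v_{4} + v_{6} + v_{8} = v_{3}  ⇒ sig = (3; 1)
  P={3,5,6,8}:  v_{3} + v_{5} + v_{6} + v_{8} = v_{1}  ⇒ sig = (4; 1)
  P={0,2,4,5,8}:  v_{0} + v_{2} + v_{4} + v_{5} + v_{8} = 0  ⇒ sig = (5; —)

Signatures (|P|; sorted positive RHS coefficients), sorted:
{ (2; —),  (2; 1),  (2; 1,1),  (2; 1,1,1) ×3,  (2; 1,2),  (3; 1) ×2,  (4; 1),  (5; —) }


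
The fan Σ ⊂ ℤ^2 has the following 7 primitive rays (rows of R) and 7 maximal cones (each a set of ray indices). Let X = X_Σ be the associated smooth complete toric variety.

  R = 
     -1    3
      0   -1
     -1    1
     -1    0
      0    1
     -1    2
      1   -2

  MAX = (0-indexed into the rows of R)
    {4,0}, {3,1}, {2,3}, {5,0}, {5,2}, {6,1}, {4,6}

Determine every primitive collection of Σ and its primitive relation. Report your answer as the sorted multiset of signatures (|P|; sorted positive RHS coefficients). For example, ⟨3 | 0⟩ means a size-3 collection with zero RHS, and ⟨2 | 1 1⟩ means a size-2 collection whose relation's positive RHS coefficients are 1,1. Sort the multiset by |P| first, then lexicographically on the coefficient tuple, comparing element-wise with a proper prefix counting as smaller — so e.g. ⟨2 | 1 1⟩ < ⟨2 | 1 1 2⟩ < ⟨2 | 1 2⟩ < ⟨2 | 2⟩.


|primitive collections| = 14. Relations:

  P = {1,4}:  v_{1} + v_{4} = 0  ⇒ sig = ⟨2 | 0⟩
  P = {5,6}:  v_{5} + v_{6} = 0  ⇒ sig = ⟨2 | 0⟩
  P = {0,1}:  v_{0} + v_{1} = v_{5}  ⇒ sig = ⟨2 | 1⟩
  P = {0,6}:  v_{0} + v_{6} = v_{4}  ⇒ sig = ⟨2 | 1⟩
  P = {1,2}:  v_{1} + v_{2} = v_{3}  ⇒ sig = ⟨2 | 1⟩
  P = {1,5}:  v_{1} + v_{5} = v_{2}  ⇒ sig = ⟨2 | 1⟩
  P = {2,4}:  v_{2} + v_{4} = v_{5}  ⇒ sig = ⟨2 | 1⟩
  P = {2,6}:  v_{2} + v_{6} = v_{1}  ⇒ sig = ⟨2 | 1⟩
  P = {3,4}:  v_{3} + v_{4} = v_{2}  ⇒ sig = ⟨2 | 1⟩
  P = {4,5}:  v_{4} + v_{5} = v_{0}  ⇒ sig = ⟨2 | 1⟩
  P = {0,3}:  v_{0} + v_{3} = v_{2} + v_{5}  ⇒ sig = ⟨2 | 1 1⟩
  P = {0,2}:  v_{0} + v_{2} = 2·v_{5}  ⇒ sig = ⟨2 | 2⟩
  P = {3,5}:  v_{3} + v_{5} = 2·v_{2}  ⇒ sig = ⟨2 | 2⟩
  P = {3,6}:  v_{3} + v_{6} = 2·v_{1}  ⇒ sig = ⟨2 | 2⟩

Signatures (|P|; sorted positive RHS coefficients), sorted:
    |P|=2: 14 collections, coeffs (), (), (1), (1), (1), (1), (1), (1), (1), (1), (1,1), (2), (2), (2)


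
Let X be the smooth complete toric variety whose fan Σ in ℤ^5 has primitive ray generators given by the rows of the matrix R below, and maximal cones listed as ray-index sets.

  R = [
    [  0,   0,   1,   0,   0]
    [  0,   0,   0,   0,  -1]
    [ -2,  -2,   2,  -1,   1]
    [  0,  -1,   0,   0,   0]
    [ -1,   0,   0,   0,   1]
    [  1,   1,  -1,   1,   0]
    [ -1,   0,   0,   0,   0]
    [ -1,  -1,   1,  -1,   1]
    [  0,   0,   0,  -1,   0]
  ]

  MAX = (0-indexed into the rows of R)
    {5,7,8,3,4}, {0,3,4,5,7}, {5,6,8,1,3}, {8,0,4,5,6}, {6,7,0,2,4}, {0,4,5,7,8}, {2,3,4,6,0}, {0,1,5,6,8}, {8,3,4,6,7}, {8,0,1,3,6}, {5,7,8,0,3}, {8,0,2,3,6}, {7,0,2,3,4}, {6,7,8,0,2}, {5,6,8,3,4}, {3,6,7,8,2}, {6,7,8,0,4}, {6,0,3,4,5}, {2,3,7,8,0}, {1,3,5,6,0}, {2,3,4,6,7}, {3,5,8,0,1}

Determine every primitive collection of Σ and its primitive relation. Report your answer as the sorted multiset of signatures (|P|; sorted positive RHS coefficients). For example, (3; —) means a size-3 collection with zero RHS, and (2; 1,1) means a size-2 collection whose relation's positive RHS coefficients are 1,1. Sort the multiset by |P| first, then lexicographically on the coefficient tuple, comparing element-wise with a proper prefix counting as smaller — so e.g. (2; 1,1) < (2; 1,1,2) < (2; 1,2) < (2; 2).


The 9 primitive collections of Σ (r=9, n=5):

  • {1,4}:  v_{1} + v_{4} = v_{6}  ⟹  sig = (2; 1)
  • {2,5}:  v_{2} + v_{5} = v_{0} + v_{3} + v_{4}  ⟹  sig = (2; 1,1,1)
  • {1,7}:  v_{1} + v_{7} = v_{0} + v_{3} + v_{6} + v_{8}  ⟹  sig = (2; 1,1,1,1)
  • {1,2}:  v_{1} + v_{2} = 2·v_{0} + 2·v_{3} + 2·v_{6} + v_{8}  ⟹  sig = (2; 1,2,2,2)
  • {5,6,7}:  v_{5} + v_{6} + v_{7} = v_{4}  ⟹  sig = (3; 1)
  • {2,4,8}:  v_{2} + v_{4} + v_{8} = v_{6} + 2·v_{7}  ⟹  sig = (3; 1,2)
  • {0,3,4,8}:  v_{0} + v_{3} + v_{4} + v_{8} = v_{7}  ⟹  sig = (4; 1)
  • {0,3,6,7}:  v_{0} + v_{3} + v_{6} + v_{7} = v_{2}  ⟹  sig = (4; 1)
  • {0,3,5,6,8}:  v_{0} + v_{3} + v_{5} + v_{6} + v_{8} = 0  ⟹  sig = (5; —)

Hence PRS(X_Σ) =
    |P|=2: 4 collections, coeffs (1), (1,1,1), (1,1,1,1), (1,2,2,2)
    |P|=3: 2 collections, coeffs (1), (1,2)
    |P|=4: 2 collections, coeffs (1), (1)
    |P|=5: 1 collection, coeffs ()


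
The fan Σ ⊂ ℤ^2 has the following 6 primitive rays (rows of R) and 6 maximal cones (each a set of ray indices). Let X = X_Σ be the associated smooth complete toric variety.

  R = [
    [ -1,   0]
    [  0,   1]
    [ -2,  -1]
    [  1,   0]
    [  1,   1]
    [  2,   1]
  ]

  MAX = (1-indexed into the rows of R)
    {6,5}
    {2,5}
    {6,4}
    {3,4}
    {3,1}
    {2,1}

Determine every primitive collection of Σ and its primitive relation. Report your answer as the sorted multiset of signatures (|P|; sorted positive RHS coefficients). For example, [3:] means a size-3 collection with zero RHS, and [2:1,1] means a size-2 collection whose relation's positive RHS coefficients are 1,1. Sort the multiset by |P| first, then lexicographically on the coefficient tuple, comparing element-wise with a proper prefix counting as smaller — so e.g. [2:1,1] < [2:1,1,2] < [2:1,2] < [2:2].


|primitive collections| = 9. Relations:

  P = {1,4}:  v_{1} + v_{4} = 0  ⇒ sig = [2:]
  P = {3,6}:  v_{3} + v_{6} = 0  ⇒ sig = [2:]
  P = {1,5}:  v_{1} + v_{5} = v_{2}  ⇒ sig = [2:1]
  P = {1,6}:  v_{1} + v_{6} = v_{5}  ⇒ sig = [2:1]
  P = {2,4}:  v_{2} + v_{4} = v_{5}  ⇒ sig = [2:1]
  P = {3,5}:  v_{3} + v_{5} = v_{1}  ⇒ sig = [2:1]
  P = {4,5}:  v_{4} + v_{5} = v_{6}  ⇒ sig = [2:1]
  P = {2,3}:  v_{2} + v_{3} = 2·v_{1}  ⇒ sig = [2:2]
  P = {2,6}:  v_{2} + v_{6} = 2·v_{5}  ⇒ sig = [2:2]

Sorted signature multiset PRS(X):
    [2:]
    [2:]
    [2:1]
    [2:1]
    [2:1]
    [2:1]
    [2:1]
    [2:2]
    [2:2]


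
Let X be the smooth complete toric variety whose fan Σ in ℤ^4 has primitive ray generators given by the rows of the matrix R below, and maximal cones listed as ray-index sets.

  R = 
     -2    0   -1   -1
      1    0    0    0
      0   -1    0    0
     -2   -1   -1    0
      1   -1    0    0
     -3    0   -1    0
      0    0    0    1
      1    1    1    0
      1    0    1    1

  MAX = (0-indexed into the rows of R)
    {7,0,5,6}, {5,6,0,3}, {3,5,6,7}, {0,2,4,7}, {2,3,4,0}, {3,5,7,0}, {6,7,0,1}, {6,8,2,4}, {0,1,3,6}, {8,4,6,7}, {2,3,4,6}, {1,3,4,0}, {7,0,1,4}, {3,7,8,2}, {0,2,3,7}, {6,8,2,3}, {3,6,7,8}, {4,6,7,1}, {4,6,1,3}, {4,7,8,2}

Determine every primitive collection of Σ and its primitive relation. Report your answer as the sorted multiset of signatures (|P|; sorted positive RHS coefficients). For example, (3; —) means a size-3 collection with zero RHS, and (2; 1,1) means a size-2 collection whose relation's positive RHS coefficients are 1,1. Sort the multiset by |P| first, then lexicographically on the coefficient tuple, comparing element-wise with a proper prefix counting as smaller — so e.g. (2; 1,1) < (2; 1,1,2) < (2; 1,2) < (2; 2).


Primitive collections (14):

  P = {1,2}:  v_{1} + v_{2} = v_{4}  ⟹  sig = (2; 1)
  P = {4,5}:  v_{4} + v_{5} = v_{3}  ⟹  sig = (2; 1)
  P = {0,8}:  v_{0} + v_{8} = v_{3} + v_{7}  ⟹  sig = (2; 1,1)
  P = {1,5}:  v_{1} + v_{5} = v_{0} + v_{6}  ⟹  sig = (2; 1,1)
  P = {1,8}:  v_{1} + v_{8} = v_{4} + v_{6} + v_{7}  ⟹  sig = (2; 1,1,1)
  P = {2,5}:  v_{2} + v_{5} = 2·v_{3} + v_{7}  ⟹  sig = (2; 1,2)
  P = {5,8}:  v_{5} + v_{8} = 2·v_{3} + v_{6} + 2·v_{7}  ⟹  sig = (2; 1,2,2)
  P = {1,3,7}:  v_{1} + v_{3} + v_{7} = 0  ⟹  sig = (3; —)
  P = {0,2,6}:  v_{0} + v_{2} + v_{6} = v_{3}  ⟹  sig = (3; 1)
  P = {2,6,7}:  v_{2} + v_{6} + v_{7} = v_{8}  ⟹  sig = (3; 1)
  P = {3,4,7}:  v_{3} + v_{4} + v_{7} = v_{2}  ⟹  sig = (3; 1)
  P = {0,4,6}:  v_{0} + v_{4} + v_{6} = v_{1} + v_{3}  ⟹  sig = (3; 1,1)
  P = {3,4,8}:  v_{3} + v_{4} + v_{8} = 2·v_{2} + v_{6}  ⟹  sig = (3; 1,2)
  P = {0,3,6,7}:  v_{0} + v_{3} + v_{6} + v_{7} = v_{5}  ⟹  sig = (4; 1)

Sorted signature multiset PRS(X):
    |P|=2: 7 collections, coeffs (1), (1), (1,1), (1,1), (1,1,1), (1,2), (1,2,2)
    |P|=3: 6 collections, coeffs (), (1), (1), (1), (1,1), (1,2)
    |P|=4: 1 collection, coeffs (1)


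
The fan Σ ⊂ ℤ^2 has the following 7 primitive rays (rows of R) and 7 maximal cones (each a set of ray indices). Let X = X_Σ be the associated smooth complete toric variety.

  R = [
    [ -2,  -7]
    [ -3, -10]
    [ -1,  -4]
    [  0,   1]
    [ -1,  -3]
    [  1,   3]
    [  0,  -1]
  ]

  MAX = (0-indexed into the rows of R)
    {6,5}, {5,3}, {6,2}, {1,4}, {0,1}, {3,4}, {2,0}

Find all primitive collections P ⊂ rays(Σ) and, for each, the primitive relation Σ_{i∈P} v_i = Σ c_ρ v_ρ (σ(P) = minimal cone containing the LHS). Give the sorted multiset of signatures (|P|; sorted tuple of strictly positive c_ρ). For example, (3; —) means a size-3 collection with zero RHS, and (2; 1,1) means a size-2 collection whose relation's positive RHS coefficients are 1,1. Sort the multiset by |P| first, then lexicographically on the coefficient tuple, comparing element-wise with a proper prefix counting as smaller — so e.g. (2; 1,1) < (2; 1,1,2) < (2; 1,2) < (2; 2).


14 minimal non-faces of Δ(Σ) (on 7 rays):

  P = {3,6}:  v_{3} + v_{6} = 0  →  sig = (2; —)
  P = {4,5}:  v_{4} + v_{5} = 0  →  sig = (2; —)
  P = {0,4}:  v_{0} + v_{4} = v_{1}  →  sig = (2; 1)
  P = {0,5}:  v_{0} + v_{5} = v_{2}  →  sig = (2; 1)
  P = {1,5}:  v_{1} + v_{5} = v_{0}  →  sig = (2; 1)
  P = {2,3}:  v_{2} + v_{3} = v_{4}  →  sig = (2; 1)
  P = {2,4}:  v_{2} + v_{4} = v_{0}  →  sig = (2; 1)
  P = {2,5}:  v_{2} + v_{5} = v_{6}  →  sig = (2; 1)
  P = {4,6}:  v_{4} + v_{6} = v_{2}  →  sig = (2; 1)
  P = {1,6}:  v_{1} + v_{6} = v_{0} + v_{2}  →  sig = (2; 1,1)
  P = {0,3}:  v_{0} + v_{3} = 2·v_{4}  →  sig = (2; 2)
  P = {0,6}:  v_{0} + v_{6} = 2·v_{2}  →  sig = (2; 2)
  P = {1,2}:  v_{1} + v_{2} = 2·v_{0}  →  sig = (2; 2)
  P = {1,3}:  v_{1} + v_{3} = 3·v_{4}  →  sig = (2; 3)

Hence PRS(X_Σ) =
{ (2; —) ×2,  (2; 1) ×7,  (2; 1,1),  (2; 2) ×3,  (2; 3) }


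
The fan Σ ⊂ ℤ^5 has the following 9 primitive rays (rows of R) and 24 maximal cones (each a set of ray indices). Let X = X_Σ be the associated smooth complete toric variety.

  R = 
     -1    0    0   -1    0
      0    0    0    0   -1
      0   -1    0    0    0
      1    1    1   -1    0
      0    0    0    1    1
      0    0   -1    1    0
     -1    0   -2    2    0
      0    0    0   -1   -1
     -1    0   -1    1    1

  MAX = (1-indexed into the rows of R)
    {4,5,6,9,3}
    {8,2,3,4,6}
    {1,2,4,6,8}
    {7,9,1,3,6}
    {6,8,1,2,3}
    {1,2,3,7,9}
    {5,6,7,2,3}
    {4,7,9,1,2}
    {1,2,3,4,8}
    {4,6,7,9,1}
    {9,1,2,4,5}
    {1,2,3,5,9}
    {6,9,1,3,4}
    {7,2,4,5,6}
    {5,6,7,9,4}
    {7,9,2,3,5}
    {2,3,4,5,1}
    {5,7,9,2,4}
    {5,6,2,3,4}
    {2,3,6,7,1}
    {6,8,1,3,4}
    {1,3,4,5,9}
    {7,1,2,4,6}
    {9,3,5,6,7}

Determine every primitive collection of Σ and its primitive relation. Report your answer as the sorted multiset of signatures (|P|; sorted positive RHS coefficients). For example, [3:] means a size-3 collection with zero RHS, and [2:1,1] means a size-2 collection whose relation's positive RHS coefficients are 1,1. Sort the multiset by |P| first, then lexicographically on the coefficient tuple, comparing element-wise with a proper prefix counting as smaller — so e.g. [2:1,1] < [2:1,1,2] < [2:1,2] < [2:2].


9 collections generate NE(X_Σ); each relation:

  P={5,8}:  v_{5} + v_{8} = 0  ⟹  sig = [2:]
  P={8,9}:  v_{8} + v_{9} = v_{1} + v_{6}  ⟹  sig = [2:1,1]
  P={7,8}:  v_{7} + v_{8} = v_{1} + v_{2} + 2·v_{6}  ⟹  sig = [2:1,1,2]
  P={1,5,6}:  v_{1} + v_{5} + v_{6} = v_{9}  ⟹  sig = [3:1]
  P={2,6,9}:  v_{2} + v_{6} + v_{9} = v_{7}  ⟹  sig = [3:1]
  P={3,4,7}:  v_{3} + v_{4} + v_{7} = v_{6}  ⟹  sig = [3:1]
  P={1,5,7}:  v_{1} + v_{5} + v_{7} = v_{2} + 2·v_{9}  ⟹  sig = [3:1,2]
  P={2,3,4,9}:  v_{2} + v_{3} + v_{4} + v_{9} = 0  ⟹  sig = [4:]
  P={1,2,3,4,6}:  v_{1} + v_{2} + v_{3} + v_{4} + v_{6} = v_{8}  ⟹  sig = [5:1]

so the primitive-relation signature multiset is
{ [2:],  [2:1,1],  [2:1,1,2],  [3:1] ×3,  [3:1,2],  [4:],  [5:1] }


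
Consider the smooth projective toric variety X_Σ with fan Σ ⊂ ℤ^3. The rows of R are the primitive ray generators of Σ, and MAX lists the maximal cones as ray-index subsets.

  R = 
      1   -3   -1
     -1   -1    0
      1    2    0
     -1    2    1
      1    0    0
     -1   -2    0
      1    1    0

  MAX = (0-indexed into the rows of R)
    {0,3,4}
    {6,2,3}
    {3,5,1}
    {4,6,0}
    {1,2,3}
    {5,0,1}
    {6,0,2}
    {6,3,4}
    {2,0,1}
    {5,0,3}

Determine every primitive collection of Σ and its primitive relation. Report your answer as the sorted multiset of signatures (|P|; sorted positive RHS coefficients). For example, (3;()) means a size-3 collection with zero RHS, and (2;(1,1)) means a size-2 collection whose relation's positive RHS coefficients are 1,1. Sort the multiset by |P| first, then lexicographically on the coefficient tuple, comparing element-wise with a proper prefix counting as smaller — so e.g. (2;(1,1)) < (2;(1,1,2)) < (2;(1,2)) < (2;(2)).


Minimal non-faces — 9 found among 7 rays, 10 max cones:

  P={1,6}:  v_{1} + v_{6} = 0 — sig = (2;())
  P={2,5}:  v_{2} + v_{5} = 0 — sig = (2;())
  P={1,4}:  v_{1} + v_{4} = v_{0} + v_{3} — sig = (2;(1,1))
  P={5,6}:  v_{5} + v_{6} = v_{0} + v_{3} — sig = (2;(1,1))
  P={2,4}:  v_{2} + v_{4} = 2·v_{6} — sig = (2;(2))
  P={4,5}:  v_{4} + v_{5} = 2·v_{0} + 2·v_{3} — sig = (2;(2,2))
  P={0,1,3}:  v_{0} + v_{1} + v_{3} = v_{5} — sig = (3;(1))
  P={0,2,3}:  v_{0} + v_{2} + v_{3} = v_{6} — sig = (3;(1))
  P={0,3,6}:  v_{0} + v_{3} + v_{6} = v_{4} — sig = (3;(1))

Signatures (|P|; sorted positive RHS coefficients), sorted:
    (2;())
    (2;())
    (2;(1,1))
    (2;(1,1))
    (2;(2))
    (2;(2,2))
    (3;(1))
    (3;(1))
    (3;(1))


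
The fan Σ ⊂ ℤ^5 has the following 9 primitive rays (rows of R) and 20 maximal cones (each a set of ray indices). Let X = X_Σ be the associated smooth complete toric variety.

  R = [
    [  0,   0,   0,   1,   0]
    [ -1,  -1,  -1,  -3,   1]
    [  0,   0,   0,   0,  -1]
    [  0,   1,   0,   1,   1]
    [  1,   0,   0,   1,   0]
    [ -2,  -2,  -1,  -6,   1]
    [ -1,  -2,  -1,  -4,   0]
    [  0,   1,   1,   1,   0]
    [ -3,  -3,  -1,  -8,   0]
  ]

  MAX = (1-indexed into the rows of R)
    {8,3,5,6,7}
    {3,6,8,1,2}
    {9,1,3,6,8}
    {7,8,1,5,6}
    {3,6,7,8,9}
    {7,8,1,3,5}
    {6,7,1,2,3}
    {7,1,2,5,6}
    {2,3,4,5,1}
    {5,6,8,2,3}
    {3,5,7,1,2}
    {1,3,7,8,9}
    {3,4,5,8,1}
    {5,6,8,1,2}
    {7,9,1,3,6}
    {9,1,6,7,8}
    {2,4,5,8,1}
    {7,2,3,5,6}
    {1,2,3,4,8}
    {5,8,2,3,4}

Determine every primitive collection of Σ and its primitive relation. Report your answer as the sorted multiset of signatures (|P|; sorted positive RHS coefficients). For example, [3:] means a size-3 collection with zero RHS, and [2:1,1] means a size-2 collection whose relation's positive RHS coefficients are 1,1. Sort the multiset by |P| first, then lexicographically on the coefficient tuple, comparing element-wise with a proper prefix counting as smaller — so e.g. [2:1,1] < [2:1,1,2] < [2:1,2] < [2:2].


Primitive collections (9):

  {4,7}:  v_{4} + v_{7} = v_{2} — sig = [2:1]
  {4,9}:  v_{4} + v_{9} = v_{1} + v_{2} + v_{3} + v_{6} + v_{8} — sig = [2:1,1,1,1,1]
  {2,9}:  v_{2} + v_{9} = v_{1} + v_{3} + 2·v_{6} — sig = [2:1,1,2]
  {4,6}:  v_{4} + v_{6} = 2·v_{2} + v_{8} — sig = [2:1,2]
  {5,9}:  v_{5} + v_{9} = 2·v_{7} + v_{8} — sig = [2:1,2]
  {2,7,8}:  v_{2} + v_{7} + v_{8} = v_{6} — sig = [3:1]
  {1,3,5,6}:  v_{1} + v_{3} + v_{5} + v_{6} = v_{7} — sig = [4:1]
  {1,2,3,5,8}:  v_{1} + v_{2} + v_{3} + v_{5} + v_{8} = 0 — sig = [5:]
  {1,3,6,7,8}:  v_{1} + v_{3} + v_{6} + v_{7} + v_{8} = v_{9} — sig = [5:1]

so the primitive-relation signature multiset is
    |P|=2: 5 collections, coeffs (1), (1,1,1,1,1), (1,1,2), (1,2), (1,2)
    |P|=3: 1 collection, coeffs (1)
    |P|=4: 1 collection, coeffs (1)
    |P|=5: 2 collections, coeffs (), (1)


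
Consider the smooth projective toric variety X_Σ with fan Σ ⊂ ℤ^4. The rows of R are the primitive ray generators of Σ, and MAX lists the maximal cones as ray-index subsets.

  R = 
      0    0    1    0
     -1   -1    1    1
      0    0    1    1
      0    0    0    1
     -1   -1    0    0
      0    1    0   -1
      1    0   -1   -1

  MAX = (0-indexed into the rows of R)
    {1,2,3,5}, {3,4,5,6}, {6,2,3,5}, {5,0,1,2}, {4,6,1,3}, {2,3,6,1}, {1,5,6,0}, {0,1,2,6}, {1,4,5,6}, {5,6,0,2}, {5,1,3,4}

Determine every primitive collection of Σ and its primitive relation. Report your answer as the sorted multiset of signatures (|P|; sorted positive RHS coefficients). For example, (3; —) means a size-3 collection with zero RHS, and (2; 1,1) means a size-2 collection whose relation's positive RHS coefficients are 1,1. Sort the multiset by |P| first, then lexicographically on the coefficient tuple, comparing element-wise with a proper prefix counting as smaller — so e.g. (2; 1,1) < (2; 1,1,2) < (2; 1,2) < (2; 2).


Δ(Σ) — 7 vertices, 5 min non-faces:

  {0,3}:  v_{0} + v_{3} = v_{2}  →  sig = (2; 1)
  {2,4}:  v_{2} + v_{4} = v_{1}  →  sig = (2; 1)
  {0,4}:  v_{0} + v_{4} = 2·v_{1} + v_{5} + v_{6}  →  sig = (2; 1,1,2)
  {1,3,5,6}:  v_{1} + v_{3} + v_{5} + v_{6} = 0  →  sig = (4; —)
  {1,2,5,6}:  v_{1} + v_{2} + v_{5} + v_{6} = v_{0}  →  sig = (4; 1)

Signatures (|P|; sorted positive RHS coefficients), sorted:
    (2; 1)
    (2; 1)
    (2; 1,1,2)
    (4; —)
    (4; 1)


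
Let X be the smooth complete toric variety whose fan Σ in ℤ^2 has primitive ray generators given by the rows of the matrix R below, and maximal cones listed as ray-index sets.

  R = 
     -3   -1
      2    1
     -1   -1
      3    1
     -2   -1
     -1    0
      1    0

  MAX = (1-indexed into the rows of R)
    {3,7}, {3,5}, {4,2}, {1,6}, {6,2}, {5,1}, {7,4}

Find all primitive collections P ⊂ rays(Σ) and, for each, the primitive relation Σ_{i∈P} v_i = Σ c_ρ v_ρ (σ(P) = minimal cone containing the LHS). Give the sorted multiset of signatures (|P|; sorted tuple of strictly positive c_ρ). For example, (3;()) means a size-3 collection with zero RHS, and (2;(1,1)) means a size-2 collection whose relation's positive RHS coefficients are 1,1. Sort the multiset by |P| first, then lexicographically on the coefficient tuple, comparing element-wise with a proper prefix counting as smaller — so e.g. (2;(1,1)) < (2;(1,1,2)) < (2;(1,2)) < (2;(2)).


Primitive collections (14):

  • {1,4}:  v_{1} + v_{4} = 0  ⇒ sig = (2;())
  • {2,5}:  v_{2} + v_{5} = 0  ⇒ sig = (2;())
  • {6,7}:  v_{6} + v_{7} = 0  ⇒ sig = (2;())
  • {1,2}:  v_{1} + v_{2} = v_{6}  ⇒ sig = (2;(1))
  • {1,7}:  v_{1} + v_{7} = v_{5}  ⇒ sig = (2;(1))
  • {2,3}:  v_{2} + v_{3} = v_{7}  ⇒ sig = (2;(1))
  • {2,7}:  v_{2} + v_{7} = v_{4}  ⇒ sig = (2;(1))
  • {3,6}:  v_{3} + v_{6} = v_{5}  ⇒ sig = (2;(1))
  • {4,5}:  v_{4} + v_{5} = v_{7}  ⇒ sig = (2;(1))
  • {4,6}:  v_{4} + v_{6} = v_{2}  ⇒ sig = (2;(1))
  • {5,6}:  v_{5} + v_{6} = v_{1}  ⇒ sig = (2;(1))
  • {5,7}:  v_{5} + v_{7} = v_{3}  ⇒ sig = (2;(1))
  • {1,3}:  v_{1} + v_{3} = 2·v_{5}  ⇒ sig = (2;(2))
  • {3,4}:  v_{3} + v_{4} = 2·v_{7}  ⇒ sig = (2;(2))

Signatures (|P|; sorted positive RHS coefficients), sorted:
    |P|=2: 14 collections, coeffs (), (), (), (1), (1), (1), (1), (1), (1), (1), (1), (1), (2), (2)


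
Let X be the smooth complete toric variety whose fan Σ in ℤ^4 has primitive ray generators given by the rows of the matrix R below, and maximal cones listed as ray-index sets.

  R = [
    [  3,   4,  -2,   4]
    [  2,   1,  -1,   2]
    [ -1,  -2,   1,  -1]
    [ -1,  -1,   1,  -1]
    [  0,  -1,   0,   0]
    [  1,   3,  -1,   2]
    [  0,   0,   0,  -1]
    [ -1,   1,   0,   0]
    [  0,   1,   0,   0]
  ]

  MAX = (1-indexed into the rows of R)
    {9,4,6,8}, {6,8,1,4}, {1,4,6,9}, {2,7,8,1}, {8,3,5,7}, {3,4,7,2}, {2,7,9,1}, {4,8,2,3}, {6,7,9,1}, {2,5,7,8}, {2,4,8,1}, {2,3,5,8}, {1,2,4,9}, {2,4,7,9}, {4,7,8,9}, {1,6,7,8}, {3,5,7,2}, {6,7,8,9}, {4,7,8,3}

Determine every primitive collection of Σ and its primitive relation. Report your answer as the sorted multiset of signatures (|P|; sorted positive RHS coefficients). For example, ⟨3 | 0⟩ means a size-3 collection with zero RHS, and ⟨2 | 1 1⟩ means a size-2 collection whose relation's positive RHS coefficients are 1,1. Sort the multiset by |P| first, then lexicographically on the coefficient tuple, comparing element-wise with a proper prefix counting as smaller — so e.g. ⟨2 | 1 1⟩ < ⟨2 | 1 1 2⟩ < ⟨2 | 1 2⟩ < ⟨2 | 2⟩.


Minimal non-faces — 14 found among 9 rays, 19 max cones:

  P={5,9}:  v_{5} + v_{9} = 0 ; sig = ⟨2 | 0⟩
  P={2,6}:  v_{2} + v_{6} = v_{1} ; sig = ⟨2 | 1⟩
  P={3,9}:  v_{3} + v_{9} = v_{4} ; sig = ⟨2 | 1⟩
  P={4,5}:  v_{4} + v_{5} = v_{3} ; sig = ⟨2 | 1⟩
  P={5,6}:  v_{5} + v_{6} = v_{2} + v_{8} ; sig = ⟨2 | 1 1⟩
  P={3,6}:  v_{3} + v_{6} = v_{2} + v_{4} + v_{8} ; sig = ⟨2 | 1 1 1⟩
  P={1,3}:  v_{1} + v_{3} = 2·v_{2} + v_{4} + v_{8} ; sig = ⟨2 | 1 1 2⟩
  P={1,5}:  v_{1} + v_{5} = 2·v_{2} + v_{8} ; sig = ⟨2 | 1 2⟩
  P={2,8,9}:  v_{2} + v_{8} + v_{9} = v_{6} ; sig = ⟨3 | 1⟩
  P={1,4,7}:  v_{1} + v_{4} + v_{7} = v_{2} + 2·v_{9} ; sig = ⟨3 | 1 2⟩
  P={1,8,9}:  v_{1} + v_{8} + v_{9} = 2·v_{6} ; sig = ⟨3 | 2⟩
  P={4,6,7}:  v_{4} + v_{6} + v_{7} = 2·v_{9} ; sig = ⟨3 | 2⟩
  P={2,3,7,8}:  v_{2} + v_{3} + v_{7} + v_{8} = 0 ; sig = ⟨4 | 0⟩
  P={2,4,7,8}:  v_{2} + v_{4} + v_{7} + v_{8} = v_{9} ; sig = ⟨4 | 1⟩

Hence PRS(X_Σ) =
    |P|=2: 8 collections, coeffs (), (1), (1), (1), (1,1), (1,1,1), (1,1,2), (1,2)
    |P|=3: 4 collections, coeffs (1), (1,2), (2), (2)
    |P|=4: 2 collections, coeffs (), (1)
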